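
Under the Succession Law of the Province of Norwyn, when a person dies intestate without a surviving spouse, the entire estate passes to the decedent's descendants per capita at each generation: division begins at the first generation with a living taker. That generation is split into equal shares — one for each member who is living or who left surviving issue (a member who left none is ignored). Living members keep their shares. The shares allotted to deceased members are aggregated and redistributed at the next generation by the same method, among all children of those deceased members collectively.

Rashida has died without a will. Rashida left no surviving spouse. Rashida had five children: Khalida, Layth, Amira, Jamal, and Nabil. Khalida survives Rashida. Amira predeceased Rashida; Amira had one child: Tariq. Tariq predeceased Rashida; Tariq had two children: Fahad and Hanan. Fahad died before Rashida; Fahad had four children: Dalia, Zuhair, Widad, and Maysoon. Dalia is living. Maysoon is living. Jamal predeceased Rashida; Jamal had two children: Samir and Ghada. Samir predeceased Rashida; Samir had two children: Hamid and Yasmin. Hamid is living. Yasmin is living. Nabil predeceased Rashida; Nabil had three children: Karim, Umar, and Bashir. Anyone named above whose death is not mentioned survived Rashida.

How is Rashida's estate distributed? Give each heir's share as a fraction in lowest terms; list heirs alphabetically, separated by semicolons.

There is no surviving spouse, so the entire estate passes to Rashida's descendants per capita at each generation.
At generation 1 (Khalida, Layth, Amira, Jamal, Nabil) there are 5 shares of (1)/5 = 1/5 each.
Living: Khalida and Layth — each takes 1/5.
Deceased: Amira, Jamal, and Nabil. Their combined 3/5 is pooled and carried to generation 2.
At generation 2 (Tariq, Samir, Ghada, Karim, Umar, Bashir) there are 6 shares of (3/5)/6 = 1/10 each.
Living: Ghada, Karim, Umar, and Bashir — each takes 1/10.
Deceased: Tariq and Samir. Their combined 1/5 is pooled and carried to generation 3.
At generation 3 (Fahad, Hanan, Hamid, Yasmin) there are 4 shares of (1/5)/4 = 1/20 each.
Living: Hanan, Hamid, and Yasmin — each takes 1/20.
Deceased: Fahad. That 1/20 share is carried to generation 4.
At generation 4 (Dalia, Zuhair, Widad, Maysoon) there are 4 shares of (1/20)/4 = 1/80 each.
Living: Dalia, Zuhair, Widad, and Maysoon — each takes 1/80.

Bashir 1/10; Dalia 1/80; Ghada 1/10; Hamid 1/20; Hanan 1/20; Karim 1/10; Khalida 1/5; Layth 1/5; Maysoon 1/80; Umar 1/10; Widad 1/80; Yasmin 1/20; Zuhair 1/80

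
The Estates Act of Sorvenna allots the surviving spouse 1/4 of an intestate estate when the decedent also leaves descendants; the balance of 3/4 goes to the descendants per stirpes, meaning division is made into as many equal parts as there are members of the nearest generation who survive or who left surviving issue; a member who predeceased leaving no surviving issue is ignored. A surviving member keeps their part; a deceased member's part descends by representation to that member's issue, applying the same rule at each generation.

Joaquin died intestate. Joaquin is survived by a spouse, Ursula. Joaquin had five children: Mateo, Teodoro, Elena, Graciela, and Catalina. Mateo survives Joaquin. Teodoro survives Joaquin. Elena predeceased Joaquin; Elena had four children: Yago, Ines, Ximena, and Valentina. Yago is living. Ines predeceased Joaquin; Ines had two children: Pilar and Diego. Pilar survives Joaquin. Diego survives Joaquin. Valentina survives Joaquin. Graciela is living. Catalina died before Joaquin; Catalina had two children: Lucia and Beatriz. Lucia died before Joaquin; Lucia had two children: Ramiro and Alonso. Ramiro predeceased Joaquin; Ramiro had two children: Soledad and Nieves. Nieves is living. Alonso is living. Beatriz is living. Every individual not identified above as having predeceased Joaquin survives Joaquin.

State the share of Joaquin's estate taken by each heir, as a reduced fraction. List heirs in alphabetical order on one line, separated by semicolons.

Alonso 3/80; Beatriz 3/40; Diego 3/160; Graciela 3/20; Mateo 3/20; Nieves 3/160; Pilar 3/160; Soledad 3/160; Teodoro 3/20; Ursula 1/4; Valentina 3/80; Ximena 3/80; Yago 3/80

Ursula, as surviving spouse, takes 1/4.
The remaining 3/4 passes to Joaquin's descendants per stirpes.
The 3/4 is divided into 5 equal shares of 3/20 among Mateo, Teodoro, Elena, Graciela, Catalina.
Mateo is living and takes 3/20.
Teodoro is living and takes 3/20.
Elena predeceased; the 3/20 allotted to Elena's branch passes to Elena's issue by representation.
The 3/20 is divided into 4 equal shares of 3/80 among Yago, Ines, Ximena, Valentina.
Yago is living and takes 3/80.
Ines predeceased; the 3/80 allotted to Ines's branch passes to Ines's issue by representation.
The 3/80 is divided into 2 equal shares of 3/160 among Pilar, Diego.
Pilar is living and takes 3/160.
Diego is living and takes 3/160.
Ximena is living and takes 3/80.
Valentina is living and takes 3/80.
Graciela is living and takes 3/20.
Catalina predeceased; the 3/20 allotted to Catalina's branch passes to Catalina's issue by representation.
The 3/20 is divided into 2 equal shares of 3/40 among Lucia, Beatriz.
Lucia predeceased; the 3/40 allotted to Lucia's branch passes to Lucia's issue by representation.
The 3/40 is divided into 2 equal shares of 3/80 among Ramiro, Alonso.
Ramiro predeceased; the 3/80 allotted to Ramiro's branch passes to Ramiro's issue by representation.
The 3/80 is divided into 2 equal shares of 3/160 among Soledad, Nieves.
Soledad is living and takes 3/160.
Nieves is living and takes 3/160.
Alonso is living and takes 3/80.
Beatriz is living and takes 3/40.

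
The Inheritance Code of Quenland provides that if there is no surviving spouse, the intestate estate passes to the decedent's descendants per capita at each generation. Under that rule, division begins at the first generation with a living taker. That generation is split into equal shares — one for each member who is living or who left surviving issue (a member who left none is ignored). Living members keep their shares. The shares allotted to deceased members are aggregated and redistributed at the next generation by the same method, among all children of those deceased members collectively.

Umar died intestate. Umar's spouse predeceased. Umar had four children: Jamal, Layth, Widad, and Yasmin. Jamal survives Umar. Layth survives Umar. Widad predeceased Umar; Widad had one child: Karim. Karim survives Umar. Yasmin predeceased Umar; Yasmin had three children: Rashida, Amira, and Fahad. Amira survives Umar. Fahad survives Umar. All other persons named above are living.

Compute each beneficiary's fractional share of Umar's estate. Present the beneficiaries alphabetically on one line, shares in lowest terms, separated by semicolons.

Amira 1/8; Fahad 1/8; Jamal 1/4; Karim 1/8; Layth 1/4; Rashida 1/8

There is no surviving spouse, so the entire estate passes to Umar's descendants per capita at each generation.
At generation 1 (Jamal, Layth, Widad, Yasmin) there are 4 shares of (1)/4 = 1/4 each.
Living: Jamal and Layth — each takes 1/4.
Deceased: Widad and Yasmin. Their combined 1/2 is pooled and carried to generation 2.
At generation 2 (Karim, Rashida, Amira, Fahad) there are 4 shares of (1/2)/4 = 1/8 each.
Living: Karim, Rashida, Amira, and Fahad — each takes 1/8.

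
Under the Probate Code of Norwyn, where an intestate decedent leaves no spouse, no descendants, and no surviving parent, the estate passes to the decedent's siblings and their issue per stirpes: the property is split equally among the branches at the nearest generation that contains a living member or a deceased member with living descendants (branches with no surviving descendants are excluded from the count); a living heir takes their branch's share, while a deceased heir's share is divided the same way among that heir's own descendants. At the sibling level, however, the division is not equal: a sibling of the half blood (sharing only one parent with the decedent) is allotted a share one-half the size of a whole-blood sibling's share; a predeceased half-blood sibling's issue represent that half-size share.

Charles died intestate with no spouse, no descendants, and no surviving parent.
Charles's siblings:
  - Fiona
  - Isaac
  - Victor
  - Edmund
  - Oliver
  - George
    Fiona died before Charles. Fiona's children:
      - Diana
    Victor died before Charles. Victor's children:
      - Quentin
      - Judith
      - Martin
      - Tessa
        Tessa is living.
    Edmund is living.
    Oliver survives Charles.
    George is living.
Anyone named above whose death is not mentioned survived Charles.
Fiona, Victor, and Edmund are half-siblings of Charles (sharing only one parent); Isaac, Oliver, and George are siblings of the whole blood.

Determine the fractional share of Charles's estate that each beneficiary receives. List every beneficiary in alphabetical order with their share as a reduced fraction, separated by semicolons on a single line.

Diana 1/9; Edmund 1/9; George 2/9; Isaac 2/9; Judith 1/36; Martin 1/36; Oliver 2/9; Quentin 1/36; Tessa 1/36

No spouse, descendants, or parent survives, so the estate passes to Charles's siblings per stirpes.
Half-blood siblings count for one-half the weight of whole-blood siblings at the initial division.
Dividing 1 in proportion to weights (total weight 9/2): Fiona (weight 1/2) → 1/9; Isaac (weight 1) → 2/9; Victor (weight 1/2) → 1/9; Edmund (weight 1/2) → 1/9; Oliver (weight 1) → 2/9; George (weight 1) → 2/9.
Fiona predeceased; the 1/9 allotted to Fiona's branch passes to Fiona's issue by representation.
Diana is the sole taker at this level and receives the full 1/9.
Isaac is living and takes 2/9.
Victor predeceased; the 1/9 allotted to Victor's branch passes to Victor's issue by representation.
The 1/9 is divided into 4 equal shares of 1/36 among Quentin, Judith, Martin, Tessa.
Quentin is living and takes 1/36.
Judith is living and takes 1/36.
Martin is living and takes 1/36.
Tessa is living and takes 1/36.
Edmund is living and takes 1/9.
Oliver is living and takes 2/9.
George is living and takes 2/9.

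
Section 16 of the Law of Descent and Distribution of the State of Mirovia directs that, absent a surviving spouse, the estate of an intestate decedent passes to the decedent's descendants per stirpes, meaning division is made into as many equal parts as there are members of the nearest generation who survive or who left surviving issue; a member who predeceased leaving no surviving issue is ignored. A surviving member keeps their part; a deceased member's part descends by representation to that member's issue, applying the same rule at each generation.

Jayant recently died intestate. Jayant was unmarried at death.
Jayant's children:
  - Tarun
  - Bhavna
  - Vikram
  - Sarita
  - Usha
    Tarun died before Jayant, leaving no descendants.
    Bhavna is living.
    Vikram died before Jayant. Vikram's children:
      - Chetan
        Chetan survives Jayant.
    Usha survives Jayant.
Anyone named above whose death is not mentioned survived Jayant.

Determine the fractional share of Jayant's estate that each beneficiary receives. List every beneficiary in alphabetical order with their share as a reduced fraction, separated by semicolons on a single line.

There is no surviving spouse, so the entire estate passes to Jayant's descendants per stirpes.
Tarun left no surviving issue, so that branch lapses and is disregarded.
The estate is divided into 4 equal shares of 1/4 among Bhavna, Vikram, Sarita, Usha.
Bhavna is living and takes 1/4.
Vikram predeceased; the 1/4 allotted to Vikram's branch passes to Vikram's issue by representation.
Chetan is the sole taker at this level and receives the full 1/4.
Sarita is living and takes 1/4.
Usha is living and takes 1/4.

Bhavna 1/4; Chetan 1/4; Sarita 1/4; Usha 1/4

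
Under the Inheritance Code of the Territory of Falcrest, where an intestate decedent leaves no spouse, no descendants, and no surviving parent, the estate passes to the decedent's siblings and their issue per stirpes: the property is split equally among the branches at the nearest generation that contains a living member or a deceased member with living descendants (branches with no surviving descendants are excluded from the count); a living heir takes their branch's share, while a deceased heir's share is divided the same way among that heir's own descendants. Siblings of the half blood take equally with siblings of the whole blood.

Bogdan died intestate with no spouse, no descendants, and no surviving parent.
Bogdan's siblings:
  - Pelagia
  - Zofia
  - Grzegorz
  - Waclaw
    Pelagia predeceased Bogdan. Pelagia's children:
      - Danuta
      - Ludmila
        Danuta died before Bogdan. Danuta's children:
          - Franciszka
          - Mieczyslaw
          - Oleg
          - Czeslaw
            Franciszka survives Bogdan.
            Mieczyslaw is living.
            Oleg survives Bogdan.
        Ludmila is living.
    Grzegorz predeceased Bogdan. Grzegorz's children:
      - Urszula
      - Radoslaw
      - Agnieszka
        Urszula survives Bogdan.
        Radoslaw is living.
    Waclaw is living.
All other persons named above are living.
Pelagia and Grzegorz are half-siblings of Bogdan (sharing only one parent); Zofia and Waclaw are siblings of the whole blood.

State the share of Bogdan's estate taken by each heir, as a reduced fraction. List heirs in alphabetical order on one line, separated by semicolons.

Agnieszka 1/12; Czeslaw 1/32; Franciszka 1/32; Ludmila 1/8; Mieczyslaw 1/32; Oleg 1/32; Radoslaw 1/12; Urszula 1/12; Waclaw 1/4; Zofia 1/4

No spouse, descendants, or parent survives, so the estate passes to Bogdan's siblings per stirpes.
Half-blood and whole-blood siblings take equally under the stated rule.
The estate is divided into 4 equal shares of 1/4 among Pelagia, Zofia, Grzegorz, Waclaw.
Pelagia predeceased; the 1/4 allotted to Pelagia's branch passes to Pelagia's issue by representation.
The 1/4 is divided into 2 equal shares of 1/8 among Danuta, Ludmila.
Danuta predeceased; the 1/8 allotted to Danuta's branch passes to Danuta's issue by representation.
The 1/8 is divided into 4 equal shares of 1/32 among Franciszka, Mieczyslaw, Oleg, Czeslaw.
Franciszka is living and takes 1/32.
Mieczyslaw is living and takes 1/32.
Oleg is living and takes 1/32.
Czeslaw is living and takes 1/32.
Ludmila is living and takes 1/8.
Zofia is living and takes 1/4.
Grzegorz predeceased; the 1/4 allotted to Grzegorz's branch passes to Grzegorz's issue by representation.
The 1/4 is divided into 3 equal shares of 1/12 among Urszula, Radoslaw, Agnieszka.
Urszula is living and takes 1/12.
Radoslaw is living and takes 1/12.
Agnieszka is living and takes 1/12.
Waclaw is living and takes 1/4.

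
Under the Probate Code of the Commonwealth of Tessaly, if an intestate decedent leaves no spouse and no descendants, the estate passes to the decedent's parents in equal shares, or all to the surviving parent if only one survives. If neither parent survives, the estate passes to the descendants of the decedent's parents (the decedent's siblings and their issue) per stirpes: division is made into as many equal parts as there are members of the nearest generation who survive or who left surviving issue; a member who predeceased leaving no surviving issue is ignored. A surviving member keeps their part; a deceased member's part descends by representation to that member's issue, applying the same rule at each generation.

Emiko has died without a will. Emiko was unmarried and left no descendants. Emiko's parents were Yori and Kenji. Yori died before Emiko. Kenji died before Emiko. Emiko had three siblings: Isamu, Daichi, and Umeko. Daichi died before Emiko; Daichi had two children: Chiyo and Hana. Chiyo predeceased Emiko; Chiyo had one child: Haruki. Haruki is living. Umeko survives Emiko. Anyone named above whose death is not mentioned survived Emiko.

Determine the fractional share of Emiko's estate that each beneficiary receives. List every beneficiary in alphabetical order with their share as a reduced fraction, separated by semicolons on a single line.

Neither parent survives and there are no descendants, so the estate passes to Emiko's siblings and their issue per stirpes.
The estate is divided into 3 equal shares of 1/3 among Isamu, Daichi, Umeko.
Isamu is living and takes 1/3.
Daichi predeceased; the 1/3 allotted to Daichi's branch passes to Daichi's issue by representation.
The 1/3 is divided into 2 equal shares of 1/6 among Chiyo, Hana.
Chiyo predeceased; the 1/6 allotted to Chiyo's branch passes to Chiyo's issue by representation.
Haruki is the sole taker at this level and receives the full 1/6.
Hana is living and takes 1/6.
Umeko is living and takes 1/3.

Hana 1/6; Haruki 1/6; Isamu 1/3; Umeko 1/3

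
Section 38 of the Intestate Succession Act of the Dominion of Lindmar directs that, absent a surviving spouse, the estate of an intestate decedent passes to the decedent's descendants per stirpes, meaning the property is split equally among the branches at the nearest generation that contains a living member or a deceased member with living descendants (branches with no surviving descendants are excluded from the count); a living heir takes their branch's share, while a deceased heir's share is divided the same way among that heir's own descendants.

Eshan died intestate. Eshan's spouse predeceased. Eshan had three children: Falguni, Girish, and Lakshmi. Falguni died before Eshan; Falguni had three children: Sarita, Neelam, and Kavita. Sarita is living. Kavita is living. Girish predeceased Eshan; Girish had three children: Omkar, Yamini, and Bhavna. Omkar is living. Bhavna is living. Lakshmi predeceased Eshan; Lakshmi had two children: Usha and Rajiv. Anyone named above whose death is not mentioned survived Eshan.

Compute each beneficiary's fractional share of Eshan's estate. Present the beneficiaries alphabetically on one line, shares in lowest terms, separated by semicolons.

There is no surviving spouse, so the entire estate passes to Eshan's descendants per stirpes.
The estate is divided into 3 equal shares of 1/3 among Falguni, Girish, Lakshmi.
Falguni predeceased; the 1/3 allotted to Falguni's branch passes to Falguni's issue by representation.
The 1/3 is divided into 3 equal shares of 1/9 among Sarita, Neelam, Kavita.
Sarita is living and takes 1/9.
Neelam is living and takes 1/9.
Kavita is living and takes 1/9.
Girish predeceased; the 1/3 allotted to Girish's branch passes to Girish's issue by representation.
The 1/3 is divided into 3 equal shares of 1/9 among Omkar, Yamini, Bhavna.
Omkar is living and takes 1/9.
Yamini is living and takes 1/9.
Bhavna is living and takes 1/9.
Lakshmi predeceased; the 1/3 allotted to Lakshmi's branch passes to Lakshmi's issue by representation.
The 1/3 is divided into 2 equal shares of 1/6 among Usha, Rajiv.
Usha is living and takes 1/6.
Rajiv is living and takes 1/6.

Bhavna 1/9; Kavita 1/9; Neelam 1/9; Omkar 1/9; Rajiv 1/6; Sarita 1/9; Usha 1/6; Yamini 1/9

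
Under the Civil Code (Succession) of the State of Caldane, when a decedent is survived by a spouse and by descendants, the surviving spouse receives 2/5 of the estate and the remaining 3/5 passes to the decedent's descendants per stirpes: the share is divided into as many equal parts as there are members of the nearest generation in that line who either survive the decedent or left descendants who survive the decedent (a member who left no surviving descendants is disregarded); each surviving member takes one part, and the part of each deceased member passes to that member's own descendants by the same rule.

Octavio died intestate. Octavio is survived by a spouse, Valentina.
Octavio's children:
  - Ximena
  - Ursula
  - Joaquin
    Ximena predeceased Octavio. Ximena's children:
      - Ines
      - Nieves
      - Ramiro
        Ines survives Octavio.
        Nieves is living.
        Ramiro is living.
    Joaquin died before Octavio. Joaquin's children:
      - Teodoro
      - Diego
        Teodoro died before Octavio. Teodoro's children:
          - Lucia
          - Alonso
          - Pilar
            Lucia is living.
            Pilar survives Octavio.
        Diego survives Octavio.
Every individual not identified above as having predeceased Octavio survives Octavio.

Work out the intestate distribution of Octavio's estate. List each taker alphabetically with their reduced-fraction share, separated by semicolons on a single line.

Valentina, as surviving spouse, takes 2/5.
The remaining 3/5 passes to Octavio's descendants per stirpes.
The 3/5 is divided into 3 equal shares of 1/5 among Ximena, Ursula, Joaquin.
Ximena predeceased; the 1/5 allotted to Ximena's branch passes to Ximena's issue by representation.
The 1/5 is divided into 3 equal shares of 1/15 among Ines, Nieves, Ramiro.
Ines is living and takes 1/15.
Nieves is living and takes 1/15.
Ramiro is living and takes 1/15.
Ursula is living and takes 1/5.
Joaquin predeceased; the 1/5 allotted to Joaquin's branch passes to Joaquin's issue by representation.
The 1/5 is divided into 2 equal shares of 1/10 among Teodoro, Diego.
Teodoro predeceased; the 1/10 allotted to Teodoro's branch passes to Teodoro's issue by representation.
The 1/10 is divided into 3 equal shares of 1/30 among Lucia, Alonso, Pilar.
Lucia is living and takes 1/30.
Alonso is living and takes 1/30.
Pilar is living and takes 1/30.
Diego is living and takes 1/10.

Alonso 1/30; Diego 1/10; Ines 1/15; Lucia 1/30; Nieves 1/15; Pilar 1/30; Ramiro 1/15; Ursula 1/5; Valentina 2/5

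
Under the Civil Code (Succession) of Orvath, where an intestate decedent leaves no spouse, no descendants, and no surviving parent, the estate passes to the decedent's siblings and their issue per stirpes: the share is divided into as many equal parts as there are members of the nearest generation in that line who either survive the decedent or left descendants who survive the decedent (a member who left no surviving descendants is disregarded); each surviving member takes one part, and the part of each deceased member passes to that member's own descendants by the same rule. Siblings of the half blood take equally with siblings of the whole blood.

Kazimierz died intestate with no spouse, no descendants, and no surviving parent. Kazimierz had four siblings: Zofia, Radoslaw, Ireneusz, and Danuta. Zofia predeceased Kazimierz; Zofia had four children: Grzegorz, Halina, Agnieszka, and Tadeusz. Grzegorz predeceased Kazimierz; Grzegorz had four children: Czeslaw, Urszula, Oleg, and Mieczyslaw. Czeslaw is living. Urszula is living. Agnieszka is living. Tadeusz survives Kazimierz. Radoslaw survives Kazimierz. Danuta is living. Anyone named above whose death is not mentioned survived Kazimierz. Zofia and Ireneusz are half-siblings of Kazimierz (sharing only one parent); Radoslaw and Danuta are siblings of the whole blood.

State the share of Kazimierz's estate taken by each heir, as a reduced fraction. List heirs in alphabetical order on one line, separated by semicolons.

No spouse, descendants, or parent survives, so the estate passes to Kazimierz's siblings per stirpes.
Half-blood and whole-blood siblings take equally under the stated rule.
The estate is divided into 4 equal shares of 1/4 among Zofia, Radoslaw, Ireneusz, Danuta.
Zofia predeceased; the 1/4 allotted to Zofia's branch passes to Zofia's issue by representation.
The 1/4 is divided into 4 equal shares of 1/16 among Grzegorz, Halina, Agnieszka, Tadeusz.
Grzegorz predeceased; the 1/16 allotted to Grzegorz's branch passes to Grzegorz's issue by representation.
The 1/16 is divided into 4 equal shares of 1/64 among Czeslaw, Urszula, Oleg, Mieczyslaw.
Czeslaw is living and takes 1/64.
Urszula is living and takes 1/64.
Oleg is living and takes 1/64.
Mieczyslaw is living and takes 1/64.
Halina is living and takes 1/16.
Agnieszka is living and takes 1/16.
Tadeusz is living and takes 1/16.
Radoslaw is living and takes 1/4.
Ireneusz is living and takes 1/4.
Danuta is living and takes 1/4.

Agnieszka 1/16; Czeslaw 1/64; Danuta 1/4; Halina 1/16; Ireneusz 1/4; Mieczyslaw 1/64; Oleg 1/64; Radoslaw 1/4; Tadeusz 1/16; Urszula 1/64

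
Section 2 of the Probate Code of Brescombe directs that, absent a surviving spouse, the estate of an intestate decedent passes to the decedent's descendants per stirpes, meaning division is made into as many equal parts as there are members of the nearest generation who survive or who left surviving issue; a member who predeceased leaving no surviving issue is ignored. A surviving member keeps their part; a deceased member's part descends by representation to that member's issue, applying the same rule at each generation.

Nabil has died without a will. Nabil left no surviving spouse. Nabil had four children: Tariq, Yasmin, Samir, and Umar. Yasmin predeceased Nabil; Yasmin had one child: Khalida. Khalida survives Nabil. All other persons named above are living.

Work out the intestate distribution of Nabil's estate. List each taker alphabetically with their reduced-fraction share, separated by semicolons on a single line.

There is no surviving spouse, so the entire estate passes to Nabil's descendants per stirpes.
The estate is divided into 4 equal shares of 1/4 among Tariq, Yasmin, Samir, Umar.
Tariq is living and takes 1/4.
Yasmin predeceased; the 1/4 allotted to Yasmin's branch passes to Yasmin's issue by representation.
Khalida is the sole taker at this level and receives the full 1/4.
Samir is living and takes 1/4.
Umar is living and takes 1/4.

Khalida 1/4; Samir 1/4; Tariq 1/4; Umar 1/4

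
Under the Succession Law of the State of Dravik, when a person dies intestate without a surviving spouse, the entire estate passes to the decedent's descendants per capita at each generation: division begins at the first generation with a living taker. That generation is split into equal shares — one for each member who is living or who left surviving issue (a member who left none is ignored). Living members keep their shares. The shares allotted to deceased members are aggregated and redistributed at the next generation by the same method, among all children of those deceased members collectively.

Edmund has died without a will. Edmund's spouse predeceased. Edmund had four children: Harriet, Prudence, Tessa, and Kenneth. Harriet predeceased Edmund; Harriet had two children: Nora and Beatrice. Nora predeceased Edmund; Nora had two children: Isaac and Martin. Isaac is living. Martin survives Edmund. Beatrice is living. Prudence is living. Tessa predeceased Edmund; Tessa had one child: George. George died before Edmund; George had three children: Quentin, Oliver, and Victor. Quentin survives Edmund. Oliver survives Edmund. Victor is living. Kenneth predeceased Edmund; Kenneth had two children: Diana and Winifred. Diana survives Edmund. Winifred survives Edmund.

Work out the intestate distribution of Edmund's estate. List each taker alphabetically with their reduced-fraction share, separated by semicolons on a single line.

There is no surviving spouse, so the entire estate passes to Edmund's descendants per capita at each generation.
At generation 1 (Harriet, Prudence, Tessa, Kenneth) there are 4 shares of (1)/4 = 1/4 each.
Living: Prudence — each takes 1/4.
Deceased: Harriet, Tessa, and Kenneth. Their combined 3/4 is pooled and carried to generation 2.
At generation 2 (Nora, Beatrice, George, Diana, Winifred) there are 5 shares of (3/4)/5 = 3/20 each.
Living: Beatrice, Diana, and Winifred — each takes 3/20.
Deceased: Nora and George. Their combined 3/10 is pooled and carried to generation 3.
At generation 3 (Isaac, Martin, Quentin, Oliver, Victor) there are 5 shares of (3/10)/5 = 3/50 each.
Living: Isaac, Martin, Quentin, Oliver, and Victor — each takes 3/50.

Beatrice 3/20; Diana 3/20; Isaac 3/50; Martin 3/50; Oliver 3/50; Prudence 1/4; Quentin 3/50; Victor 3/50; Winifred 3/20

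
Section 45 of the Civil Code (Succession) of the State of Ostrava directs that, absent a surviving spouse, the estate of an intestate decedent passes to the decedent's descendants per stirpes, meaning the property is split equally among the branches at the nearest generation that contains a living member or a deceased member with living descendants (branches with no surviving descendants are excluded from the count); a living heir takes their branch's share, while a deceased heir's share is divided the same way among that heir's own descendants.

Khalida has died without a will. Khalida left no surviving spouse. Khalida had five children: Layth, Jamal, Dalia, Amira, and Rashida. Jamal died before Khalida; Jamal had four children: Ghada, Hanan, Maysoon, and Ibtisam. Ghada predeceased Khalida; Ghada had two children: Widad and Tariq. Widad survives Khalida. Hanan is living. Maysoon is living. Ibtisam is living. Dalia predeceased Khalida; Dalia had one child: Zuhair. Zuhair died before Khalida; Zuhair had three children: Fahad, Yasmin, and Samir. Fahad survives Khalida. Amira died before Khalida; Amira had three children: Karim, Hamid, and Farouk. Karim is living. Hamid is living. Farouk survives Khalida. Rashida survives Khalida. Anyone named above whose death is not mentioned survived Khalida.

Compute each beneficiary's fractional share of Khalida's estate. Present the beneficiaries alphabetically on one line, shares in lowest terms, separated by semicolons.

Fahad 1/15; Farouk 1/15; Hamid 1/15; Hanan 1/20; Ibtisam 1/20; Karim 1/15; Layth 1/5; Maysoon 1/20; Rashida 1/5; Samir 1/15; Tariq 1/40; Widad 1/40; Yasmin 1/15

There is no surviving spouse, so the entire estate passes to Khalida's descendants per stirpes.
The estate is divided into 5 equal shares of 1/5 among Layth, Jamal, Dalia, Amira, Rashida.
Layth is living and takes 1/5.
Jamal predeceased; the 1/5 allotted to Jamal's branch passes to Jamal's issue by representation.
The 1/5 is divided into 4 equal shares of 1/20 among Ghada, Hanan, Maysoon, Ibtisam.
Ghada predeceased; the 1/20 allotted to Ghada's branch passes to Ghada's issue by representation.
The 1/20 is divided into 2 equal shares of 1/40 among Widad, Tariq.
Widad is living and takes 1/40.
Tariq is living and takes 1/40.
Hanan is living and takes 1/20.
Maysoon is living and takes 1/20.
Ibtisam is living and takes 1/20.
Dalia predeceased; the 1/5 allotted to Dalia's branch passes to Dalia's issue by representation.
Zuhair's line is the sole branch at this level, so the full 1/5 passes to Zuhair's issue by representation.
The 1/5 is divided into 3 equal shares of 1/15 among Fahad, Yasmin, Samir.
Fahad is living and takes 1/15.
Yasmin is living and takes 1/15.
Samir is living and takes 1/15.
Amira predeceased; the 1/5 allotted to Amira's branch passes to Amira's issue by representation.
The 1/5 is divided into 3 equal shares of 1/15 among Karim, Hamid, Farouk.
Karim is living and takes 1/15.
Hamid is living and takes 1/15.
Farouk is living and takes 1/15.
Rashida is living and takes 1/5.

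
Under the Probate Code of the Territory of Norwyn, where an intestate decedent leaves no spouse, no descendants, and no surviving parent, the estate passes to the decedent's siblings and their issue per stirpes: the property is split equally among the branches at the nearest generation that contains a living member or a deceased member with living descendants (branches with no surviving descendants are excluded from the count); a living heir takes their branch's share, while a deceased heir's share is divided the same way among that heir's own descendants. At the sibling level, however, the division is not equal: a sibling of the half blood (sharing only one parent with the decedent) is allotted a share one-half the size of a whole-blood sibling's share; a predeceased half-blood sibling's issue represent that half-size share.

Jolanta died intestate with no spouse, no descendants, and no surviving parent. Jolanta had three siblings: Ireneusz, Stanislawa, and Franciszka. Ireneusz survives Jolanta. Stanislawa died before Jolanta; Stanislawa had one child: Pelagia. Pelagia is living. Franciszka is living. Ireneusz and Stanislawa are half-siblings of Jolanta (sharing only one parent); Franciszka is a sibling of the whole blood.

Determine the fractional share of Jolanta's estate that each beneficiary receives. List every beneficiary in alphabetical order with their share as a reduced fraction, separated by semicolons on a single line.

Franciszka 1/2; Ireneusz 1/4; Pelagia 1/4

No spouse, descendants, or parent survives, so the estate passes to Jolanta's siblings per stirpes.
Half-blood siblings count for one-half the weight of whole-blood siblings at the initial division.
Dividing 1 in proportion to weights (total weight 2): Ireneusz (weight 1/2) → 1/4; Stanislawa (weight 1/2) → 1/4; Franciszka (weight 1) → 1/2.
Ireneusz is living and takes 1/4.
Stanislawa predeceased; the 1/4 allotted to Stanislawa's branch passes to Stanislawa's issue by representation.
Pelagia is the sole taker at this level and receives the full 1/4.
Franciszka is living and takes 1/2.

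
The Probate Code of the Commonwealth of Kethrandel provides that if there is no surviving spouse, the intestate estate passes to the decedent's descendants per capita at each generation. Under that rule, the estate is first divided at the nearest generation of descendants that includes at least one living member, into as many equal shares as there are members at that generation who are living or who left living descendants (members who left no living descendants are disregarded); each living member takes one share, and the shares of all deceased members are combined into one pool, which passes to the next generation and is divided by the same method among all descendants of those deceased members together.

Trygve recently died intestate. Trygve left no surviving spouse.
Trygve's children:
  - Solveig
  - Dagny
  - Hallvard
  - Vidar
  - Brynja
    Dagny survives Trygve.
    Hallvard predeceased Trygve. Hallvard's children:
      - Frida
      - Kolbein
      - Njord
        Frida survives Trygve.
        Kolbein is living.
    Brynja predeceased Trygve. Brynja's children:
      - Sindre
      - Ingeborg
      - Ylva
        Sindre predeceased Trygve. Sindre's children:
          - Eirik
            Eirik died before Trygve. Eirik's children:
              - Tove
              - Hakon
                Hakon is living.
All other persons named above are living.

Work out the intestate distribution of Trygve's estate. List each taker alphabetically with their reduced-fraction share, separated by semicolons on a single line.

Dagny 1/5; Frida 1/15; Hakon 1/30; Ingeborg 1/15; Kolbein 1/15; Njord 1/15; Solveig 1/5; Tove 1/30; Vidar 1/5; Ylva 1/15

There is no surviving spouse, so the entire estate passes to Trygve's descendants per capita at each generation.
At generation 1 (Solveig, Dagny, Hallvard, Vidar, Brynja) there are 5 shares of (1)/5 = 1/5 each.
Living: Solveig, Dagny, and Vidar — each takes 1/5.
Deceased: Hallvard and Brynja. Their combined 2/5 is pooled and carried to generation 2.
At generation 2 (Frida, Kolbein, Njord, Sindre, Ingeborg, Ylva) there are 6 shares of (2/5)/6 = 1/15 each.
Living: Frida, Kolbein, Njord, Ingeborg, and Ylva — each takes 1/15.
Deceased: Sindre. That 1/15 share is carried to generation 3.
At generation 3 (Eirik) there are 1 shares of (1/15)/1 = 1/15 each.
Deceased: Eirik. That 1/15 share is carried to generation 4.
At generation 4 (Tove, Hakon) there are 2 shares of (1/15)/2 = 1/30 each.
Living: Tove and Hakon — each takes 1/30.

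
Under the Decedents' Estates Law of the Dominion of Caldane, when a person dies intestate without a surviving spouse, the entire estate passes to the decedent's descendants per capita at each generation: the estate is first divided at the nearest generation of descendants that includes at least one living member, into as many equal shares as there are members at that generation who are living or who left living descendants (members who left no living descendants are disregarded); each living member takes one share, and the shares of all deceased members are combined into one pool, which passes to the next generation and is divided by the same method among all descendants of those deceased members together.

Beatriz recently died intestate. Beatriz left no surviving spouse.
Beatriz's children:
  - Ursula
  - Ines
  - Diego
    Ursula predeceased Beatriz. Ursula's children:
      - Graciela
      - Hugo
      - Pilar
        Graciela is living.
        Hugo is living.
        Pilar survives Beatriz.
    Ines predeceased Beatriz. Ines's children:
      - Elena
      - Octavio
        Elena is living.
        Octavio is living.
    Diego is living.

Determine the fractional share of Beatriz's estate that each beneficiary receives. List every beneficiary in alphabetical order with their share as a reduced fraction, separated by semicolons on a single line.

Diego 1/3; Elena 2/15; Graciela 2/15; Hugo 2/15; Octavio 2/15; Pilar 2/15

There is no surviving spouse, so the entire estate passes to Beatriz's descendants per capita at each generation.
At generation 1 (Ursula, Ines, Diego) there are 3 shares of (1)/3 = 1/3 each.
Living: Diego — each takes 1/3.
Deceased: Ursula and Ines. Their combined 2/3 is pooled and carried to generation 2.
At generation 2 (Graciela, Hugo, Pilar, Elena, Octavio) there are 5 shares of (2/3)/5 = 2/15 each.
Living: Graciela, Hugo, Pilar, Elena, and Octavio — each takes 2/15.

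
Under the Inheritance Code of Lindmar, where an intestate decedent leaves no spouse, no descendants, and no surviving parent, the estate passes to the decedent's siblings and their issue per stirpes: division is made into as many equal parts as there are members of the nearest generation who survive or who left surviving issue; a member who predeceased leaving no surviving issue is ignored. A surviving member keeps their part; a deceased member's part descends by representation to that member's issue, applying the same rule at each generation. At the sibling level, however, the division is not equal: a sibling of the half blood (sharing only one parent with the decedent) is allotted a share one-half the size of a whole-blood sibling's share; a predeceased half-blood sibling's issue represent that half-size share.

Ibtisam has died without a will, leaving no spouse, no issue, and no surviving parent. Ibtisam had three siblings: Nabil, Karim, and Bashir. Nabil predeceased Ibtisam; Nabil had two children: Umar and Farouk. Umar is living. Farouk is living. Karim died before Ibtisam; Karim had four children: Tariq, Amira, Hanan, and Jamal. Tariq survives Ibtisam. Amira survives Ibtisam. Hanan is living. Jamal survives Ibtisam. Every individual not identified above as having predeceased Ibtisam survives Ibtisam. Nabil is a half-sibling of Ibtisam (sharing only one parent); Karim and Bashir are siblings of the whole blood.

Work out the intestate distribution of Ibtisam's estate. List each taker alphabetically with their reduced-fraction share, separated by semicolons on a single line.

Amira 1/10; Bashir 2/5; Farouk 1/10; Hanan 1/10; Jamal 1/10; Tariq 1/10; Umar 1/10

No spouse, descendants, or parent survives, so the estate passes to Ibtisam's siblings per stirpes.
Half-blood siblings count for one-half the weight of whole-blood siblings at the initial division.
Dividing 1 in proportion to weights (total weight 5/2): Nabil (weight 1/2) → 1/5; Karim (weight 1) → 2/5; Bashir (weight 1) → 2/5.
Nabil predeceased; the 1/5 allotted to Nabil's branch passes to Nabil's issue by representation.
The 1/5 is divided into 2 equal shares of 1/10 among Umar, Farouk.
Umar is living and takes 1/10.
Farouk is living and takes 1/10.
Karim predeceased; the 2/5 allotted to Karim's branch passes to Karim's issue by representation.
The 2/5 is divided into 4 equal shares of 1/10 among Tariq, Amira, Hanan, Jamal.
Tariq is living and takes 1/10.
Amira is living and takes 1/10.
Hanan is living and takes 1/10.
Jamal is living and takes 1/10.
Bashir is living and takes 2/5.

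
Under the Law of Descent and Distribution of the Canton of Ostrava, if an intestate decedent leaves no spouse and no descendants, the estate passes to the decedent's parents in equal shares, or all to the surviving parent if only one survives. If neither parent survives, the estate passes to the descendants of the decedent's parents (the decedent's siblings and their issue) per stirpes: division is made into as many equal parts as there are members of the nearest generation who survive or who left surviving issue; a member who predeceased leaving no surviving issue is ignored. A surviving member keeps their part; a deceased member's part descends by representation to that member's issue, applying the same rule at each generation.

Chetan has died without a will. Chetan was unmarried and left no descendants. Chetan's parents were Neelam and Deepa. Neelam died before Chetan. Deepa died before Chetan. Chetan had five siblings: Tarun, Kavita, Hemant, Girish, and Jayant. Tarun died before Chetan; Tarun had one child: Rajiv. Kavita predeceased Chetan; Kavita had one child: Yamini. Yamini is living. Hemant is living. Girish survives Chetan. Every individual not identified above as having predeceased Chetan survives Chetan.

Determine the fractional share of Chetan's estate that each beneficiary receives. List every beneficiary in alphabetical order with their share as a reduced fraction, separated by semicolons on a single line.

Girish 1/5; Hemant 1/5; Jayant 1/5; Rajiv 1/5; Yamini 1/5

Neither parent survives and there are no descendants, so the estate passes to Chetan's siblings and their issue per stirpes.
The estate is divided into 5 equal shares of 1/5 among Tarun, Kavita, Hemant, Girish, Jayant.
Tarun predeceased; the 1/5 allotted to Tarun's branch passes to Tarun's issue by representation.
Rajiv is the sole taker at this level and receives the full 1/5.
Kavita predeceased; the 1/5 allotted to Kavita's branch passes to Kavita's issue by representation.
Yamini is the sole taker at this level and receives the full 1/5.
Hemant is living and takes 1/5.
Girish is living and takes 1/5.
Jayant is living and takes 1/5.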